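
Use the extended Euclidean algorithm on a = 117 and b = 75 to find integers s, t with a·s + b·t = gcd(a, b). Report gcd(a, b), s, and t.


Euclidean algorithm on (117, 75) — divide until remainder is 0:
  117 = 1 · 75 + 42
  75 = 1 · 42 + 33
  42 = 1 · 33 + 9
  33 = 3 · 9 + 6
  9 = 1 · 6 + 3
  6 = 2 · 3 + 0
gcd(117, 75) = 3.
Track Bezout coefficients alongside the remainders: start with r₀ = 117 = a·1 + b·0 (s = 1, t = 0) and r₁ = 75 = a·0 + b·1 (s = 0, t = 1); each new remainder r_{k+1} = r_{k-1} − q_k·r_k inherits s_{k+1} = s_{k-1} − q_k·s_k, t_{k+1} = t_{k-1} − q_k·t_k, so r_k = a·s_k + b·t_k at every step:
  q = 1: r = 42, s = 1 − 1·0 = 1, t = 0 − 1·1 = -1  (check: 117·1 + 75·(-1) = 42)
  q = 1: r = 33, s = 0 − 1·1 = -1, t = 1 − 1·(-1) = 2  (check: 117·(-1) + 75·2 = 33)
  q = 1: r = 9, s = 1 − 1·(-1) = 2, t = -1 − 1·2 = -3  (check: 117·2 + 75·(-3) = 9)
  q = 3: r = 6, s = -1 − 3·2 = -7, t = 2 − 3·(-3) = 11  (check: 117·(-7) + 75·11 = 6)
  q = 1: r = 3, s = 2 − 1·(-7) = 9, t = -3 − 1·11 = -14  (check: 117·9 + 75·(-14) = 3)
The row with r = 3 (the gcd) gives the Bezout coefficients s = 9, t = -14.
Result: 117 · (9) + 75 · (-14) = 3.

gcd(117, 75) = 3; s = 9, t = -14 (check: 117·9 + 75·(-14) = 3).


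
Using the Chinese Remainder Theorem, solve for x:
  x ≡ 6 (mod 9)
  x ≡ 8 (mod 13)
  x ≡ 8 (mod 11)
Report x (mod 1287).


Moduli 9, 13, 11 are pairwise coprime; by CRT there is a unique solution modulo M = 9 · 13 · 11 = 1287.
Solve pairwise, accumulating the modulus:
  Start with x ≡ 6 (mod 9).
  Combine with x ≡ 8 (mod 13): since gcd(9, 13) = 1, we get a unique residue mod 117.
    Write x = 6 + 9·t and substitute into x ≡ 8 (mod 13): 9·t ≡ 8 − 6 = 2 (mod 13).
    The inverse of 9 mod 13 is 3 (since 9·3 = 27 = 2·13 + 1), so t ≡ 3·2 = 6 ≡ 6 (mod 13).
    Then x = 6 + 9·6 = 60, valid modulo lcm(9, 13) = 117: x ≡ 60 (mod 117).
  Combine with x ≡ 8 (mod 11): since gcd(117, 11) = 1, we get a unique residue mod 1287.
    Write x = 60 + 117·t and substitute into x ≡ 8 (mod 11): 117·t ≡ 8 − 60 = -52 (mod 11).
    Reduce coefficients mod 11: 7·t ≡ 3 (mod 11).
    The inverse of 7 mod 11 is 8 (since 7·8 = 56 = 5·11 + 1), so t ≡ 8·3 = 24 ≡ 2 (mod 11).
    Then x = 60 + 117·2 = 294, valid modulo lcm(117, 11) = 1287: x ≡ 294 (mod 1287).
Verify: 294 mod 9 = 6 ✓, 294 mod 13 = 8 ✓, 294 mod 11 = 8 ✓.

x ≡ 294 (mod 1287).


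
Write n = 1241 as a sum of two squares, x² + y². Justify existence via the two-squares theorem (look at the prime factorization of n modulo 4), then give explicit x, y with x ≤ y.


Step 1: Factor n = 1241 = 17 · 73.
Step 2: Check the mod-4 condition on each prime factor: 17 ≡ 1 (mod 4), exponent 1; 73 ≡ 1 (mod 4), exponent 1.
All primes ≡ 3 (mod 4) appear to even exponent (or don't appear), so by the two-squares theorem n IS expressible as a sum of two squares.
Step 3: Build a representation. Here n = 17 · 73 is a product of primes ≡ 1 (mod 4). Each prime p ≡ 1 (mod 4) is itself a sum of two squares; find a² by testing p − a² for a perfect square:
  17: 17 − 1² = 16 = 4² ⇒ 17 = 1² + 4².
  73: 73 − 1² = 72, 73 − 2² = 69, 73 − 3² = 64 = 8² ⇒ 73 = 3² + 8².
  Combine using the Brahmagupta–Fibonacci identity (a² + b²)(c² + d²) = (ac − bd)² + (ad + bc)² = (ac + bd)² + (ad − bc)²:
  17 · 73 = 1241: from (1² + 4²)(3² + 8²), take (1·3 − 4·8, 1·8 + 4·3) = (3 − 32, 8 + 12) = (-29, 20); dropping signs (only squares matter) gives (29, 20); check 29² + 20² = 841 + 400 = 1241 ✓.
Step 4: Order so x ≤ y and verify: 20² + 29² = 400 + 841 = 1241 = n. ✓

n = 1241 = 20² + 29² (one valid representation with x ≤ y).


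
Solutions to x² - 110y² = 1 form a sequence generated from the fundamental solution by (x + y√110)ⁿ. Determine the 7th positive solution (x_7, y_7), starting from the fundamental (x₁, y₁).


Step 1: Find the fundamental solution (x₁, y₁) of x² - 110y² = 1.
  Expand √110 as a continued fraction. a₀ = ⌊√110⌋ = 10; iterate m_{k+1} = d_k·a_k − m_k, d_{k+1} = (110 − m_{k+1}²)/d_k, a_{k+1} = ⌊(a₀ + m_{k+1})/d_{k+1}⌋ (starting m₀ = 0, d₀ = 1), with convergents p_k = a_k·p_{k-1} + p_{k-2}, q_k = a_k·q_{k-1} + q_{k-2} (p₋₁ = 1, q₋₁ = 0):
  k = 0: a₀ = 10; p₀/q₀ = 10/1; p₀² − 110·q₀² = 100 − 110 = -10.
  k = 1: m = 10, d = 10, a = ⌊(10 + 10)/10⌋ = 2; p/q = (2·10 + 1)/(2·1 + 0) = 21/2; p² − 110·q² = 441 − 440 = 1.
  The first convergent with p² − 110·q² = 1 gives the fundamental solution (x₁, y₁) = (21, 2).
Step 2: Apply the recurrence (x_{n+1}, y_{n+1}) = (x₁x_n + 110y₁y_n, x₁y_n + y₁x_n) repeatedly.
  From (x_1, y_1) = (21, 2): x_2 = 21·21 + 110·2·2 = 881; y_2 = 21·2 + 2·21 = 84.
  From (x_2, y_2) = (881, 84): x_3 = 21·881 + 110·2·84 = 36981; y_3 = 21·84 + 2·881 = 3526.
  From (x_3, y_3) = (36981, 3526): x_4 = 21·36981 + 110·2·3526 = 1552321; y_4 = 21·3526 + 2·36981 = 148008.
  From (x_4, y_4) = (1552321, 148008): x_5 = 21·1552321 + 110·2·148008 = 65160501; y_5 = 21·148008 + 2·1552321 = 6212810.
  From (x_5, y_5) = (65160501, 6212810): x_6 = 21·65160501 + 110·2·6212810 = 2735188721; y_6 = 21·6212810 + 2·65160501 = 260790012.
  From (x_6, y_6) = (2735188721, 260790012): x_7 = 21·2735188721 + 110·2·260790012 = 114812765781; y_7 = 21·260790012 + 2·2735188721 = 10946967694.
Step 3: Verify x_7² - 110·y_7² = 13181971186282764539961 - 13181971186282764539960 = 1 (should be 1). ✓

(x_1, y_1) = (21, 2); (x_7, y_7) = (114812765781, 10946967694).


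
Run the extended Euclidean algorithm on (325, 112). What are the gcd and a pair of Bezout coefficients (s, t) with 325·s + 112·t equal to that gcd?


Euclidean algorithm on (325, 112) — divide until remainder is 0:
  325 = 2 · 112 + 101
  112 = 1 · 101 + 11
  101 = 9 · 11 + 2
  11 = 5 · 2 + 1
  2 = 2 · 1 + 0
gcd(325, 112) = 1.
Track Bezout coefficients alongside the remainders: start with r₀ = 325 = a·1 + b·0 (s = 1, t = 0) and r₁ = 112 = a·0 + b·1 (s = 0, t = 1); each new remainder r_{k+1} = r_{k-1} − q_k·r_k inherits s_{k+1} = s_{k-1} − q_k·s_k, t_{k+1} = t_{k-1} − q_k·t_k, so r_k = a·s_k + b·t_k at every step:
  q = 2: r = 101, s = 1 − 2·0 = 1, t = 0 − 2·1 = -2  (check: 325·1 + 112·(-2) = 101)
  q = 1: r = 11, s = 0 − 1·1 = -1, t = 1 − 1·(-2) = 3  (check: 325·(-1) + 112·3 = 11)
  q = 9: r = 2, s = 1 − 9·(-1) = 10, t = -2 − 9·3 = -29  (check: 325·10 + 112·(-29) = 2)
  q = 5: r = 1, s = -1 − 5·10 = -51, t = 3 − 5·(-29) = 148  (check: 325·(-51) + 112·148 = 1)
The row with r = 1 (the gcd) gives the Bezout coefficients s = -51, t = 148.
Result: 325 · (-51) + 112 · (148) = 1.

gcd(325, 112) = 1; s = -51, t = 148 (check: 325·(-51) + 112·148 = 1).


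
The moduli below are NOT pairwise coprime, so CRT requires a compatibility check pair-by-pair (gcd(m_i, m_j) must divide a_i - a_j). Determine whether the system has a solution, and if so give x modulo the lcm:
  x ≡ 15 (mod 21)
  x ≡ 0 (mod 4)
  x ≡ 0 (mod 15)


Moduli 21, 4, 15 are not pairwise coprime, so CRT works modulo lcm(m_i) when all pairwise compatibility conditions hold.
Pairwise compatibility: gcd(m_i, m_j) must divide a_i - a_j for every pair.
Merge one congruence at a time:
  Start: x ≡ 15 (mod 21).
  Combine with x ≡ 0 (mod 4): gcd(21, 4) = 1; 0 - 15 = -15, which IS divisible by 1, so compatible.
    Write x = 15 + 21·t and substitute into x ≡ 0 (mod 4): 21·t ≡ 0 − 15 = -15 (mod 4).
    Reduce coefficients mod 4: 1·t ≡ 1 (mod 4).
    So t ≡ 1 (mod 4).
    Then x = 15 + 21·1 = 36, valid modulo lcm(21, 4) = 84: x ≡ 36 (mod 84).
  Combine with x ≡ 0 (mod 15): gcd(84, 15) = 3; 0 - 36 = -36, which IS divisible by 3, so compatible.
    Write x = 36 + 84·t and substitute into x ≡ 0 (mod 15): 84·t ≡ 0 − 36 = -36 (mod 15).
    Divide the congruence (and modulus) by g = 3: 28·t ≡ -12 (mod 5).
    Reduce coefficients mod 5: 3·t ≡ 3 (mod 5).
    The inverse of 3 mod 5 is 2 (since 3·2 = 6 = 1·5 + 1), so t ≡ 2·3 = 6 ≡ 1 (mod 5).
    Then x = 36 + 84·1 = 120, valid modulo lcm(84, 15) = 420: x ≡ 120 (mod 420).
Verify: 120 mod 21 = 15, 120 mod 4 = 0, 120 mod 15 = 0.

x ≡ 120 (mod 420).


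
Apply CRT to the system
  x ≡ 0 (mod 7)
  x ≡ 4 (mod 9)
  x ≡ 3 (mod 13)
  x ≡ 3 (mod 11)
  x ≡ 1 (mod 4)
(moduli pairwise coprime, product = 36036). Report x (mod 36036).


Product of moduli M = 7 · 9 · 13 · 11 · 4 = 36036.
Merge one congruence at a time:
  Start: x ≡ 0 (mod 7).
  Combine with x ≡ 4 (mod 9); new modulus lcm = 63.
    Write x = 0 + 7·t and substitute into x ≡ 4 (mod 9): 7·t ≡ 4 − 0 = 4 (mod 9).
    The inverse of 7 mod 9 is 4 (since 7·4 = 28 = 3·9 + 1), so t ≡ 4·4 = 16 ≡ 7 (mod 9).
    Then x = 0 + 7·7 = 49, valid modulo lcm(7, 9) = 63: x ≡ 49 (mod 63).
  Combine with x ≡ 3 (mod 13); new modulus lcm = 819.
    Write x = 49 + 63·t and substitute into x ≡ 3 (mod 13): 63·t ≡ 3 − 49 = -46 (mod 13).
    Reduce coefficients mod 13: 11·t ≡ 6 (mod 13).
    The inverse of 11 mod 13 is 6 (since 11·6 = 66 = 5·13 + 1), so t ≡ 6·6 = 36 ≡ 10 (mod 13).
    Then x = 49 + 63·10 = 679, valid modulo lcm(63, 13) = 819: x ≡ 679 (mod 819).
  Combine with x ≡ 3 (mod 11); new modulus lcm = 9009.
    Write x = 679 + 819·t and substitute into x ≡ 3 (mod 11): 819·t ≡ 3 − 679 = -676 (mod 11).
    Reduce coefficients mod 11: 5·t ≡ 6 (mod 11).
    The inverse of 5 mod 11 is 9 (since 5·9 = 45 = 4·11 + 1), so t ≡ 9·6 = 54 ≡ 10 (mod 11).
    Then x = 679 + 819·10 = 8869, valid modulo lcm(819, 11) = 9009: x ≡ 8869 (mod 9009).
  Combine with x ≡ 1 (mod 4); new modulus lcm = 36036.
    Write x = 8869 + 9009·t and substitute into x ≡ 1 (mod 4): 9009·t ≡ 1 − 8869 = -8868 (mod 4).
    Reduce coefficients mod 4: 1·t ≡ 0 (mod 4).
    So t ≡ 0 (mod 4).
    Then x = 8869 + 9009·0 = 8869, valid modulo lcm(9009, 4) = 36036: x ≡ 8869 (mod 36036).
Verify against each original: 8869 mod 7 = 0, 8869 mod 9 = 4, 8869 mod 13 = 3, 8869 mod 11 = 3, 8869 mod 4 = 1.

x ≡ 8869 (mod 36036).


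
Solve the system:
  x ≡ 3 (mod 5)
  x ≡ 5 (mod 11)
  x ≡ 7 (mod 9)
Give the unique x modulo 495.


Moduli 5, 11, 9 are pairwise coprime; by CRT there is a unique solution modulo M = 5 · 11 · 9 = 495.
Solve pairwise, accumulating the modulus:
  Start with x ≡ 3 (mod 5).
  Combine with x ≡ 5 (mod 11): since gcd(5, 11) = 1, we get a unique residue mod 55.
    Write x = 3 + 5·t and substitute into x ≡ 5 (mod 11): 5·t ≡ 5 − 3 = 2 (mod 11).
    The inverse of 5 mod 11 is 9 (since 5·9 = 45 = 4·11 + 1), so t ≡ 9·2 = 18 ≡ 7 (mod 11).
    Then x = 3 + 5·7 = 38, valid modulo lcm(5, 11) = 55: x ≡ 38 (mod 55).
  Combine with x ≡ 7 (mod 9): since gcd(55, 9) = 1, we get a unique residue mod 495.
    Write x = 38 + 55·t and substitute into x ≡ 7 (mod 9): 55·t ≡ 7 − 38 = -31 (mod 9).
    Reduce coefficients mod 9: 1·t ≡ 5 (mod 9).
    So t ≡ 5 (mod 9).
    Then x = 38 + 55·5 = 313, valid modulo lcm(55, 9) = 495: x ≡ 313 (mod 495).
Verify: 313 mod 5 = 3 ✓, 313 mod 11 = 5 ✓, 313 mod 9 = 7 ✓.

x ≡ 313 (mod 495).


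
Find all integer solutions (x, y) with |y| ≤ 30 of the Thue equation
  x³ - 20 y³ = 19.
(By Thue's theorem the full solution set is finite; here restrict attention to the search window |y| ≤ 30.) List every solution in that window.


The equation is x³ - 20y³ = 19. For fixed y, x³ = 20·y³ + 19, so a solution requires the RHS to be a perfect cube.
Strategy: iterate y from -30 to 30, compute RHS = 20·y³ + 19, and check whether it is a (positive or negative) perfect cube.
Check small values of y:
  y = 0: RHS = 19 is not a perfect cube.
  y = 1: RHS = 39 is not a perfect cube.
  y = -1: RHS = -1 = (-1)³ ⇒ x = -1 works.
  y = 2: RHS = 179 is not a perfect cube.
  y = -2: RHS = -141 is not a perfect cube.
  y = 3: RHS = 559 is not a perfect cube.
  y = -3: RHS = -521 is not a perfect cube.
Continuing the search up to |y| = 30 finds no further solutions beyond those listed.
Collected solutions: (-1, -1).

Solutions (with |y| ≤ 30): (-1, -1).


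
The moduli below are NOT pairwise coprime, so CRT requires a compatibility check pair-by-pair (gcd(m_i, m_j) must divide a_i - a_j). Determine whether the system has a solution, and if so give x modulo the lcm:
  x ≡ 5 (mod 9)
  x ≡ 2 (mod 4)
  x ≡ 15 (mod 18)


Moduli 9, 4, 18 are not pairwise coprime, so CRT works modulo lcm(m_i) when all pairwise compatibility conditions hold.
Pairwise compatibility: gcd(m_i, m_j) must divide a_i - a_j for every pair.
Merge one congruence at a time:
  Start: x ≡ 5 (mod 9).
  Combine with x ≡ 2 (mod 4): gcd(9, 4) = 1; 2 - 5 = -3, which IS divisible by 1, so compatible.
    Write x = 5 + 9·t and substitute into x ≡ 2 (mod 4): 9·t ≡ 2 − 5 = -3 (mod 4).
    Reduce coefficients mod 4: 1·t ≡ 1 (mod 4).
    So t ≡ 1 (mod 4).
    Then x = 5 + 9·1 = 14, valid modulo lcm(9, 4) = 36: x ≡ 14 (mod 36).
  Combine with x ≡ 15 (mod 18): gcd(36, 18) = 18, and 15 - 14 = 1 is NOT divisible by 18.
    ⇒ system is inconsistent (no integer solution).

No solution (the system is inconsistent).


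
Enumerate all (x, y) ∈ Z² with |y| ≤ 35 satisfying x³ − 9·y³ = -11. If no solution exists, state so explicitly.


The equation is x³ - 9y³ = -11. For fixed y, x³ = 9·y³ − 11, so a solution requires the RHS to be a perfect cube.
Strategy: iterate y from -35 to 35, compute RHS = 9·y³ − 11, and check whether it is a (positive or negative) perfect cube.
Check small values of y:
  y = 0: RHS = -11 is not a perfect cube.
  y = 1: RHS = -2 is not a perfect cube.
  y = -1: RHS = -20 is not a perfect cube.
  y = 2: RHS = 61 is not a perfect cube.
  y = -2: RHS = -83 is not a perfect cube.
  y = 3: RHS = 232 is not a perfect cube.
  y = -3: RHS = -254 is not a perfect cube.
Continuing the search up to |y| = 35 finds no solutions either.
No (x, y) in the scanned range satisfies the equation.

No integer solutions with |y| ≤ 35.


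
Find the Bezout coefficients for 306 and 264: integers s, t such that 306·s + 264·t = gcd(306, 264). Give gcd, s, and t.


Euclidean algorithm on (306, 264) — divide until remainder is 0:
  306 = 1 · 264 + 42
  264 = 6 · 42 + 12
  42 = 3 · 12 + 6
  12 = 2 · 6 + 0
gcd(306, 264) = 6.
Track Bezout coefficients alongside the remainders: start with r₀ = 306 = a·1 + b·0 (s = 1, t = 0) and r₁ = 264 = a·0 + b·1 (s = 0, t = 1); each new remainder r_{k+1} = r_{k-1} − q_k·r_k inherits s_{k+1} = s_{k-1} − q_k·s_k, t_{k+1} = t_{k-1} − q_k·t_k, so r_k = a·s_k + b·t_k at every step:
  q = 1: r = 42, s = 1 − 1·0 = 1, t = 0 − 1·1 = -1  (check: 306·1 + 264·(-1) = 42)
  q = 6: r = 12, s = 0 − 6·1 = -6, t = 1 − 6·(-1) = 7  (check: 306·(-6) + 264·7 = 12)
  q = 3: r = 6, s = 1 − 3·(-6) = 19, t = -1 − 3·7 = -22  (check: 306·19 + 264·(-22) = 6)
The row with r = 6 (the gcd) gives the Bezout coefficients s = 19, t = -22.
Result: 306 · (19) + 264 · (-22) = 6.

gcd(306, 264) = 6; s = 19, t = -22 (check: 306·19 + 264·(-22) = 6).


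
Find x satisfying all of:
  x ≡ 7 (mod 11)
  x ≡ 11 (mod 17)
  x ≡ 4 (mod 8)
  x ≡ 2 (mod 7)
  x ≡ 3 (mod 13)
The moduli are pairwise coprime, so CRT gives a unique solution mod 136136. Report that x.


Product of moduli M = 11 · 17 · 8 · 7 · 13 = 136136.
Merge one congruence at a time:
  Start: x ≡ 7 (mod 11).
  Combine with x ≡ 11 (mod 17); new modulus lcm = 187.
    Write x = 7 + 11·t and substitute into x ≡ 11 (mod 17): 11·t ≡ 11 − 7 = 4 (mod 17).
    The inverse of 11 mod 17 is 14 (since 11·14 = 154 = 9·17 + 1), so t ≡ 14·4 = 56 ≡ 5 (mod 17).
    Then x = 7 + 11·5 = 62, valid modulo lcm(11, 17) = 187: x ≡ 62 (mod 187).
  Combine with x ≡ 4 (mod 8); new modulus lcm = 1496.
    Write x = 62 + 187·t and substitute into x ≡ 4 (mod 8): 187·t ≡ 4 − 62 = -58 (mod 8).
    Reduce coefficients mod 8: 3·t ≡ 6 (mod 8).
    The inverse of 3 mod 8 is 3 (since 3·3 = 9 = 1·8 + 1), so t ≡ 3·6 = 18 ≡ 2 (mod 8).
    Then x = 62 + 187·2 = 436, valid modulo lcm(187, 8) = 1496: x ≡ 436 (mod 1496).
  Combine with x ≡ 2 (mod 7); new modulus lcm = 10472.
    Write x = 436 + 1496·t and substitute into x ≡ 2 (mod 7): 1496·t ≡ 2 − 436 = -434 (mod 7).
    Reduce coefficients mod 7: 5·t ≡ 0 (mod 7).
    The inverse of 5 mod 7 is 3 (since 5·3 = 15 = 2·7 + 1), so t ≡ 3·0 = 0 ≡ 0 (mod 7).
    Then x = 436 + 1496·0 = 436, valid modulo lcm(1496, 7) = 10472: x ≡ 436 (mod 10472).
  Combine with x ≡ 3 (mod 13); new modulus lcm = 136136.
    Write x = 436 + 10472·t and substitute into x ≡ 3 (mod 13): 10472·t ≡ 3 − 436 = -433 (mod 13).
    Reduce coefficients mod 13: 7·t ≡ 9 (mod 13).
    The inverse of 7 mod 13 is 2 (since 7·2 = 14 = 1·13 + 1), so t ≡ 2·9 = 18 ≡ 5 (mod 13).
    Then x = 436 + 10472·5 = 52796, valid modulo lcm(10472, 13) = 136136: x ≡ 52796 (mod 136136).
Verify against each original: 52796 mod 11 = 7, 52796 mod 17 = 11, 52796 mod 8 = 4, 52796 mod 7 = 2, 52796 mod 13 = 3.

x ≡ 52796 (mod 136136).


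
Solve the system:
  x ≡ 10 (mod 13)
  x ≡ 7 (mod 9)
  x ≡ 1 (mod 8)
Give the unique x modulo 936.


Moduli 13, 9, 8 are pairwise coprime; by CRT there is a unique solution modulo M = 13 · 9 · 8 = 936.
Solve pairwise, accumulating the modulus:
  Start with x ≡ 10 (mod 13).
  Combine with x ≡ 7 (mod 9): since gcd(13, 9) = 1, we get a unique residue mod 117.
    Write x = 10 + 13·t and substitute into x ≡ 7 (mod 9): 13·t ≡ 7 − 10 = -3 (mod 9).
    Reduce coefficients mod 9: 4·t ≡ 6 (mod 9).
    The inverse of 4 mod 9 is 7 (since 4·7 = 28 = 3·9 + 1), so t ≡ 7·6 = 42 ≡ 6 (mod 9).
    Then x = 10 + 13·6 = 88, valid modulo lcm(13, 9) = 117: x ≡ 88 (mod 117).
  Combine with x ≡ 1 (mod 8): since gcd(117, 8) = 1, we get a unique residue mod 936.
    Write x = 88 + 117·t and substitute into x ≡ 1 (mod 8): 117·t ≡ 1 − 88 = -87 (mod 8).
    Reduce coefficients mod 8: 5·t ≡ 1 (mod 8).
    The inverse of 5 mod 8 is 5 (since 5·5 = 25 = 3·8 + 1), so t ≡ 5·1 = 5 ≡ 5 (mod 8).
    Then x = 88 + 117·5 = 673, valid modulo lcm(117, 8) = 936: x ≡ 673 (mod 936).
Verify: 673 mod 13 = 10 ✓, 673 mod 9 = 7 ✓, 673 mod 8 = 1 ✓.

x ≡ 673 (mod 936).


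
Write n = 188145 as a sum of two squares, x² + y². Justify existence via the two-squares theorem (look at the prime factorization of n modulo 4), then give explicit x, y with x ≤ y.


Step 1: Factor n = 188145 = 3^2 · 5 · 37 · 113.
Step 2: Check the mod-4 condition on each prime factor: 3 ≡ 3 (mod 4), exponent 2 (must be even); 5 ≡ 1 (mod 4), exponent 1; 37 ≡ 1 (mod 4), exponent 1; 113 ≡ 1 (mod 4), exponent 1.
All primes ≡ 3 (mod 4) appear to even exponent (or don't appear), so by the two-squares theorem n IS expressible as a sum of two squares.
Step 3: Build a representation. Group n = k² · m with k = 3 and m = 5 · 37 · 113 = 20905 (a product of primes ≡ 1 (mod 4)); a representation of m scales to one of n via (k·x)² + (k·y)² = k²(x² + y²). Each prime p ≡ 1 (mod 4) is itself a sum of two squares; find a² by testing p − a² for a perfect square:
  5: 5 − 1² = 4 = 2² ⇒ 5 = 1² + 2².
  37: 37 − 1² = 36 = 6² ⇒ 37 = 1² + 6².
  113: 113 − 1² = 112, 113 − 2² = 109, 113 − 3² = 104, 113 − 4² = 97, 113 − 5² = 88, 113 − 6² = 77, 113 − 7² = 64 = 8² ⇒ 113 = 7² + 8².
  Combine using the Brahmagupta–Fibonacci identity (a² + b²)(c² + d²) = (ac − bd)² + (ad + bc)² = (ac + bd)² + (ad − bc)²:
  5 · 37 = 185: from (1² + 2²)(1² + 6²), take (1·1 − 2·6, 1·6 + 2·1) = (1 − 12, 6 + 2) = (-11, 8); dropping signs (only squares matter) gives (11, 8); check 11² + 8² = 121 + 64 = 185 ✓.
  185 · 113 = 20905: from (11² + 8²)(7² + 8²), take (11·7 − 8·8, 11·8 + 8·7) = (77 − 64, 88 + 56) = (13, 144); check 13² + 144² = 169 + 20736 = 20905 ✓.
  Scale by k = 3: (3·13, 3·144) = (39, 432).
Step 4: Order so x ≤ y and verify: 39² + 432² = 1521 + 186624 = 188145 = n. ✓

n = 188145 = 39² + 432² (one valid representation with x ≤ y).


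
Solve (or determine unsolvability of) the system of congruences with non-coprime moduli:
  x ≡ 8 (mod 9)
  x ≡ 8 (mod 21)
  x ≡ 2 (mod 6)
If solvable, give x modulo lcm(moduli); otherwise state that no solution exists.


Moduli 9, 21, 6 are not pairwise coprime, so CRT works modulo lcm(m_i) when all pairwise compatibility conditions hold.
Pairwise compatibility: gcd(m_i, m_j) must divide a_i - a_j for every pair.
Merge one congruence at a time:
  Start: x ≡ 8 (mod 9).
  Combine with x ≡ 8 (mod 21): gcd(9, 21) = 3; 8 - 8 = 0, which IS divisible by 3, so compatible.
    Write x = 8 + 9·t and substitute into x ≡ 8 (mod 21): 9·t ≡ 8 − 8 = 0 (mod 21).
    Divide the congruence (and modulus) by g = 3: 3·t ≡ 0 (mod 7).
    The inverse of 3 mod 7 is 5 (since 3·5 = 15 = 2·7 + 1), so t ≡ 5·0 = 0 ≡ 0 (mod 7).
    Then x = 8 + 9·0 = 8, valid modulo lcm(9, 21) = 63: x ≡ 8 (mod 63).
  Combine with x ≡ 2 (mod 6): gcd(63, 6) = 3; 2 - 8 = -6, which IS divisible by 3, so compatible.
    Write x = 8 + 63·t and substitute into x ≡ 2 (mod 6): 63·t ≡ 2 − 8 = -6 (mod 6).
    Divide the congruence (and modulus) by g = 3: 21·t ≡ -2 (mod 2).
    Reduce coefficients mod 2: 1·t ≡ 0 (mod 2).
    So t ≡ 0 (mod 2).
    Then x = 8 + 63·0 = 8, valid modulo lcm(63, 6) = 126: x ≡ 8 (mod 126).
Verify: 8 mod 9 = 8, 8 mod 21 = 8, 8 mod 6 = 2.

x ≡ 8 (mod 126).


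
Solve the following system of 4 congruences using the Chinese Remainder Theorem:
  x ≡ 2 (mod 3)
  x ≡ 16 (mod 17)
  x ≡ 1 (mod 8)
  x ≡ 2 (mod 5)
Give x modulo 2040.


Product of moduli M = 3 · 17 · 8 · 5 = 2040.
Merge one congruence at a time:
  Start: x ≡ 2 (mod 3).
  Combine with x ≡ 16 (mod 17); new modulus lcm = 51.
    Write x = 2 + 3·t and substitute into x ≡ 16 (mod 17): 3·t ≡ 16 − 2 = 14 (mod 17).
    The inverse of 3 mod 17 is 6 (since 3·6 = 18 = 1·17 + 1), so t ≡ 6·14 = 84 ≡ 16 (mod 17).
    Then x = 2 + 3·16 = 50, valid modulo lcm(3, 17) = 51: x ≡ 50 (mod 51).
  Combine with x ≡ 1 (mod 8); new modulus lcm = 408.
    Write x = 50 + 51·t and substitute into x ≡ 1 (mod 8): 51·t ≡ 1 − 50 = -49 (mod 8).
    Reduce coefficients mod 8: 3·t ≡ 7 (mod 8).
    The inverse of 3 mod 8 is 3 (since 3·3 = 9 = 1·8 + 1), so t ≡ 3·7 = 21 ≡ 5 (mod 8).
    Then x = 50 + 51·5 = 305, valid modulo lcm(51, 8) = 408: x ≡ 305 (mod 408).
  Combine with x ≡ 2 (mod 5); new modulus lcm = 2040.
    Write x = 305 + 408·t and substitute into x ≡ 2 (mod 5): 408·t ≡ 2 − 305 = -303 (mod 5).
    Reduce coefficients mod 5: 3·t ≡ 2 (mod 5).
    The inverse of 3 mod 5 is 2 (since 3·2 = 6 = 1·5 + 1), so t ≡ 2·2 = 4 ≡ 4 (mod 5).
    Then x = 305 + 408·4 = 1937, valid modulo lcm(408, 5) = 2040: x ≡ 1937 (mod 2040).
Verify against each original: 1937 mod 3 = 2, 1937 mod 17 = 16, 1937 mod 8 = 1, 1937 mod 5 = 2.

x ≡ 1937 (mod 2040).


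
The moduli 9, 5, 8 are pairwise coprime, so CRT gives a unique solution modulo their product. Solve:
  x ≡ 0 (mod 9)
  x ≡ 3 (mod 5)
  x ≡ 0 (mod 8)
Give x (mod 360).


Moduli 9, 5, 8 are pairwise coprime; by CRT there is a unique solution modulo M = 9 · 5 · 8 = 360.
Solve pairwise, accumulating the modulus:
  Start with x ≡ 0 (mod 9).
  Combine with x ≡ 3 (mod 5): since gcd(9, 5) = 1, we get a unique residue mod 45.
    Write x = 0 + 9·t and substitute into x ≡ 3 (mod 5): 9·t ≡ 3 − 0 = 3 (mod 5).
    Reduce coefficients mod 5: 4·t ≡ 3 (mod 5).
    The inverse of 4 mod 5 is 4 (since 4·4 = 16 = 3·5 + 1), so t ≡ 4·3 = 12 ≡ 2 (mod 5).
    Then x = 0 + 9·2 = 18, valid modulo lcm(9, 5) = 45: x ≡ 18 (mod 45).
  Combine with x ≡ 0 (mod 8): since gcd(45, 8) = 1, we get a unique residue mod 360.
    Write x = 18 + 45·t and substitute into x ≡ 0 (mod 8): 45·t ≡ 0 − 18 = -18 (mod 8).
    Reduce coefficients mod 8: 5·t ≡ 6 (mod 8).
    The inverse of 5 mod 8 is 5 (since 5·5 = 25 = 3·8 + 1), so t ≡ 5·6 = 30 ≡ 6 (mod 8).
    Then x = 18 + 45·6 = 288, valid modulo lcm(45, 8) = 360: x ≡ 288 (mod 360).
Verify: 288 mod 9 = 0 ✓, 288 mod 5 = 3 ✓, 288 mod 8 = 0 ✓.

x ≡ 288 (mod 360).


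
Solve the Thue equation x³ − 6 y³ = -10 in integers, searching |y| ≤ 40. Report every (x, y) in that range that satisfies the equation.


The equation is x³ - 6y³ = -10. For fixed y, x³ = 6·y³ − 10, so a solution requires the RHS to be a perfect cube.
Strategy: iterate y from -40 to 40, compute RHS = 6·y³ − 10, and check whether it is a (positive or negative) perfect cube.
Check small values of y:
  y = 0: RHS = -10 is not a perfect cube.
  y = 1: RHS = -4 is not a perfect cube.
  y = -1: RHS = -16 is not a perfect cube.
  y = 2: RHS = 38 is not a perfect cube.
  y = -2: RHS = -58 is not a perfect cube.
  y = 3: RHS = 152 is not a perfect cube.
  y = -3: RHS = -172 is not a perfect cube.
Continuing the search up to |y| = 40 finds no solutions either.
No (x, y) in the scanned range satisfies the equation.

No integer solutions with |y| ≤ 40.


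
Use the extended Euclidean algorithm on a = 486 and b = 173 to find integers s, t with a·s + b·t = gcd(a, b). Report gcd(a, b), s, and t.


Euclidean algorithm on (486, 173) — divide until remainder is 0:
  486 = 2 · 173 + 140
  173 = 1 · 140 + 33
  140 = 4 · 33 + 8
  33 = 4 · 8 + 1
  8 = 8 · 1 + 0
gcd(486, 173) = 1.
Track Bezout coefficients alongside the remainders: start with r₀ = 486 = a·1 + b·0 (s = 1, t = 0) and r₁ = 173 = a·0 + b·1 (s = 0, t = 1); each new remainder r_{k+1} = r_{k-1} − q_k·r_k inherits s_{k+1} = s_{k-1} − q_k·s_k, t_{k+1} = t_{k-1} − q_k·t_k, so r_k = a·s_k + b·t_k at every step:
  q = 2: r = 140, s = 1 − 2·0 = 1, t = 0 − 2·1 = -2  (check: 486·1 + 173·(-2) = 140)
  q = 1: r = 33, s = 0 − 1·1 = -1, t = 1 − 1·(-2) = 3  (check: 486·(-1) + 173·3 = 33)
  q = 4: r = 8, s = 1 − 4·(-1) = 5, t = -2 − 4·3 = -14  (check: 486·5 + 173·(-14) = 8)
  q = 4: r = 1, s = -1 − 4·5 = -21, t = 3 − 4·(-14) = 59  (check: 486·(-21) + 173·59 = 1)
The row with r = 1 (the gcd) gives the Bezout coefficients s = -21, t = 59.
Result: 486 · (-21) + 173 · (59) = 1.

gcd(486, 173) = 1; s = -21, t = 59 (check: 486·(-21) + 173·59 = 1).


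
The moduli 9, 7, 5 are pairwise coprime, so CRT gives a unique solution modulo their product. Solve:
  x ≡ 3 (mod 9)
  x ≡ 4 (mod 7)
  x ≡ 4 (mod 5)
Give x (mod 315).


Moduli 9, 7, 5 are pairwise coprime; by CRT there is a unique solution modulo M = 9 · 7 · 5 = 315.
Solve pairwise, accumulating the modulus:
  Start with x ≡ 3 (mod 9).
  Combine with x ≡ 4 (mod 7): since gcd(9, 7) = 1, we get a unique residue mod 63.
    Write x = 3 + 9·t and substitute into x ≡ 4 (mod 7): 9·t ≡ 4 − 3 = 1 (mod 7).
    Reduce coefficients mod 7: 2·t ≡ 1 (mod 7).
    The inverse of 2 mod 7 is 4 (since 2·4 = 8 = 1·7 + 1), so t ≡ 4·1 = 4 ≡ 4 (mod 7).
    Then x = 3 + 9·4 = 39, valid modulo lcm(9, 7) = 63: x ≡ 39 (mod 63).
  Combine with x ≡ 4 (mod 5): since gcd(63, 5) = 1, we get a unique residue mod 315.
    Write x = 39 + 63·t and substitute into x ≡ 4 (mod 5): 63·t ≡ 4 − 39 = -35 (mod 5).
    Reduce coefficients mod 5: 3·t ≡ 0 (mod 5).
    The inverse of 3 mod 5 is 2 (since 3·2 = 6 = 1·5 + 1), so t ≡ 2·0 = 0 ≡ 0 (mod 5).
    Then x = 39 + 63·0 = 39, valid modulo lcm(63, 5) = 315: x ≡ 39 (mod 315).
Verify: 39 mod 9 = 3 ✓, 39 mod 7 = 4 ✓, 39 mod 5 = 4 ✓.

x ≡ 39 (mod 315).


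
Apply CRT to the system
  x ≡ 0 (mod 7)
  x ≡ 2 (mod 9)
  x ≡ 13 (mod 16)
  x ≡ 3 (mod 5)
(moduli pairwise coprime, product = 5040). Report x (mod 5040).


Product of moduli M = 7 · 9 · 16 · 5 = 5040.
Merge one congruence at a time:
  Start: x ≡ 0 (mod 7).
  Combine with x ≡ 2 (mod 9); new modulus lcm = 63.
    Write x = 0 + 7·t and substitute into x ≡ 2 (mod 9): 7·t ≡ 2 − 0 = 2 (mod 9).
    The inverse of 7 mod 9 is 4 (since 7·4 = 28 = 3·9 + 1), so t ≡ 4·2 = 8 ≡ 8 (mod 9).
    Then x = 0 + 7·8 = 56, valid modulo lcm(7, 9) = 63: x ≡ 56 (mod 63).
  Combine with x ≡ 13 (mod 16); new modulus lcm = 1008.
    Write x = 56 + 63·t and substitute into x ≡ 13 (mod 16): 63·t ≡ 13 − 56 = -43 (mod 16).
    Reduce coefficients mod 16: 15·t ≡ 5 (mod 16).
    The inverse of 15 mod 16 is 15 (since 15·15 = 225 = 14·16 + 1), so t ≡ 15·5 = 75 ≡ 11 (mod 16).
    Then x = 56 + 63·11 = 749, valid modulo lcm(63, 16) = 1008: x ≡ 749 (mod 1008).
  Combine with x ≡ 3 (mod 5); new modulus lcm = 5040.
    Write x = 749 + 1008·t and substitute into x ≡ 3 (mod 5): 1008·t ≡ 3 − 749 = -746 (mod 5).
    Reduce coefficients mod 5: 3·t ≡ 4 (mod 5).
    The inverse of 3 mod 5 is 2 (since 3·2 = 6 = 1·5 + 1), so t ≡ 2·4 = 8 ≡ 3 (mod 5).
    Then x = 749 + 1008·3 = 3773, valid modulo lcm(1008, 5) = 5040: x ≡ 3773 (mod 5040).
Verify against each original: 3773 mod 7 = 0, 3773 mod 9 = 2, 3773 mod 16 = 13, 3773 mod 5 = 3.

x ≡ 3773 (mod 5040).


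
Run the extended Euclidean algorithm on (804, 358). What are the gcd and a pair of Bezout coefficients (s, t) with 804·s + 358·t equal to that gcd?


Euclidean algorithm on (804, 358) — divide until remainder is 0:
  804 = 2 · 358 + 88
  358 = 4 · 88 + 6
  88 = 14 · 6 + 4
  6 = 1 · 4 + 2
  4 = 2 · 2 + 0
gcd(804, 358) = 2.
Track Bezout coefficients alongside the remainders: start with r₀ = 804 = a·1 + b·0 (s = 1, t = 0) and r₁ = 358 = a·0 + b·1 (s = 0, t = 1); each new remainder r_{k+1} = r_{k-1} − q_k·r_k inherits s_{k+1} = s_{k-1} − q_k·s_k, t_{k+1} = t_{k-1} − q_k·t_k, so r_k = a·s_k + b·t_k at every step:
  q = 2: r = 88, s = 1 − 2·0 = 1, t = 0 − 2·1 = -2  (check: 804·1 + 358·(-2) = 88)
  q = 4: r = 6, s = 0 − 4·1 = -4, t = 1 − 4·(-2) = 9  (check: 804·(-4) + 358·9 = 6)
  q = 14: r = 4, s = 1 − 14·(-4) = 57, t = -2 − 14·9 = -128  (check: 804·57 + 358·(-128) = 4)
  q = 1: r = 2, s = -4 − 1·57 = -61, t = 9 − 1·(-128) = 137  (check: 804·(-61) + 358·137 = 2)
The row with r = 2 (the gcd) gives the Bezout coefficients s = -61, t = 137.
Result: 804 · (-61) + 358 · (137) = 2.

gcd(804, 358) = 2; s = -61, t = 137 (check: 804·(-61) + 358·137 = 2).


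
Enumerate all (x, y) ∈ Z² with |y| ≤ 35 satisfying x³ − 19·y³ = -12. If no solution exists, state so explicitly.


The equation is x³ - 19y³ = -12. For fixed y, x³ = 19·y³ − 12, so a solution requires the RHS to be a perfect cube.
Strategy: iterate y from -35 to 35, compute RHS = 19·y³ − 12, and check whether it is a (positive or negative) perfect cube.
Check small values of y:
  y = 0: RHS = -12 is not a perfect cube.
  y = 1: RHS = 7 is not a perfect cube.
  y = -1: RHS = -31 is not a perfect cube.
  y = 2: RHS = 140 is not a perfect cube.
  y = -2: RHS = -164 is not a perfect cube.
  y = 3: RHS = 501 is not a perfect cube.
  y = -3: RHS = -525 is not a perfect cube.
Continuing the search up to |y| = 35 finds no solutions either.
No (x, y) in the scanned range satisfies the equation.

No integer solutions with |y| ≤ 35.


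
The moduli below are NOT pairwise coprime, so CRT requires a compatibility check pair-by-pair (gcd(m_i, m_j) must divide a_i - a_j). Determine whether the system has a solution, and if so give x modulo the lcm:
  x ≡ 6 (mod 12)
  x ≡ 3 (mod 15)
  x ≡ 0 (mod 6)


Moduli 12, 15, 6 are not pairwise coprime, so CRT works modulo lcm(m_i) when all pairwise compatibility conditions hold.
Pairwise compatibility: gcd(m_i, m_j) must divide a_i - a_j for every pair.
Merge one congruence at a time:
  Start: x ≡ 6 (mod 12).
  Combine with x ≡ 3 (mod 15): gcd(12, 15) = 3; 3 - 6 = -3, which IS divisible by 3, so compatible.
    Write x = 6 + 12·t and substitute into x ≡ 3 (mod 15): 12·t ≡ 3 − 6 = -3 (mod 15).
    Divide the congruence (and modulus) by g = 3: 4·t ≡ -1 (mod 5).
    Reduce coefficients mod 5: 4·t ≡ 4 (mod 5).
    The inverse of 4 mod 5 is 4 (since 4·4 = 16 = 3·5 + 1), so t ≡ 4·4 = 16 ≡ 1 (mod 5).
    Then x = 6 + 12·1 = 18, valid modulo lcm(12, 15) = 60: x ≡ 18 (mod 60).
  Combine with x ≡ 0 (mod 6): gcd(60, 6) = 6; 0 - 18 = -18, which IS divisible by 6, so compatible.
    Write x = 18 + 60·t and substitute into x ≡ 0 (mod 6): 60·t ≡ 0 − 18 = -18 (mod 6).
    Divide the congruence (and modulus) by g = 6: 10·t ≡ -3 (mod 1).
    Modulo 1 every t works; take t = 0.
    Then x = 18 + 60·0 = 18, valid modulo lcm(60, 6) = 60: x ≡ 18 (mod 60).
Verify: 18 mod 12 = 6, 18 mod 15 = 3, 18 mod 6 = 0.

x ≡ 18 (mod 60).


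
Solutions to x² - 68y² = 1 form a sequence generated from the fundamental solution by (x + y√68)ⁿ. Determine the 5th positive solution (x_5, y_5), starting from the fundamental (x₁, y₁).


Step 1: Find the fundamental solution (x₁, y₁) of x² - 68y² = 1.
  Expand √68 as a continued fraction. a₀ = ⌊√68⌋ = 8; iterate m_{k+1} = d_k·a_k − m_k, d_{k+1} = (68 − m_{k+1}²)/d_k, a_{k+1} = ⌊(a₀ + m_{k+1})/d_{k+1}⌋ (starting m₀ = 0, d₀ = 1), with convergents p_k = a_k·p_{k-1} + p_{k-2}, q_k = a_k·q_{k-1} + q_{k-2} (p₋₁ = 1, q₋₁ = 0):
  k = 0: a₀ = 8; p₀/q₀ = 8/1; p₀² − 68·q₀² = 64 − 68 = -4.
  k = 1: m = 8, d = 4, a = ⌊(8 + 8)/4⌋ = 4; p/q = (4·8 + 1)/(4·1 + 0) = 33/4; p² − 68·q² = 1089 − 1088 = 1.
  The first convergent with p² − 68·q² = 1 gives the fundamental solution (x₁, y₁) = (33, 4).
Step 2: Apply the recurrence (x_{n+1}, y_{n+1}) = (x₁x_n + 68y₁y_n, x₁y_n + y₁x_n) repeatedly.
  From (x_1, y_1) = (33, 4): x_2 = 33·33 + 68·4·4 = 2177; y_2 = 33·4 + 4·33 = 264.
  From (x_2, y_2) = (2177, 264): x_3 = 33·2177 + 68·4·264 = 143649; y_3 = 33·264 + 4·2177 = 17420.
  From (x_3, y_3) = (143649, 17420): x_4 = 33·143649 + 68·4·17420 = 9478657; y_4 = 33·17420 + 4·143649 = 1149456.
  From (x_4, y_4) = (9478657, 1149456): x_5 = 33·9478657 + 68·4·1149456 = 625447713; y_5 = 33·1149456 + 4·9478657 = 75846676.
Step 3: Verify x_5² - 68·y_5² = 391184841696930369 - 391184841696930368 = 1 (should be 1). ✓

(x_1, y_1) = (33, 4); (x_5, y_5) = (625447713, 75846676).


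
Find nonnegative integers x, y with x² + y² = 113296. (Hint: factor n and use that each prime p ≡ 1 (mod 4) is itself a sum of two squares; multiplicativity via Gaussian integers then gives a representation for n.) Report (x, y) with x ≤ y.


Step 1: Factor n = 113296 = 2^4 · 73 · 97.
Step 2: Check the mod-4 condition on each prime factor: 2 = 2 (special); 73 ≡ 1 (mod 4), exponent 1; 97 ≡ 1 (mod 4), exponent 1.
All primes ≡ 3 (mod 4) appear to even exponent (or don't appear), so by the two-squares theorem n IS expressible as a sum of two squares.
Step 3: Build a representation. Group n = k² · m with k = 4 and m = 73 · 97 = 7081 (a product of primes ≡ 1 (mod 4)); a representation of m scales to one of n via (k·x)² + (k·y)² = k²(x² + y²). Each prime p ≡ 1 (mod 4) is itself a sum of two squares; find a² by testing p − a² for a perfect square:
  73: 73 − 1² = 72, 73 − 2² = 69, 73 − 3² = 64 = 8² ⇒ 73 = 3² + 8².
  97: 97 − 1² = 96, 97 − 2² = 93, 97 − 3² = 88, 97 − 4² = 81 = 9² ⇒ 97 = 4² + 9².
  Combine using the Brahmagupta–Fibonacci identity (a² + b²)(c² + d²) = (ac − bd)² + (ad + bc)² = (ac + bd)² + (ad − bc)²:
  73 · 97 = 7081: from (3² + 8²)(4² + 9²), take (3·4 − 8·9, 3·9 + 8·4) = (12 − 72, 27 + 32) = (-60, 59); dropping signs (only squares matter) gives (60, 59); check 60² + 59² = 3600 + 3481 = 7081 ✓.
  Scale by k = 4: (4·60, 4·59) = (240, 236).
Step 4: Order so x ≤ y and verify: 236² + 240² = 55696 + 57600 = 113296 = n. ✓

n = 113296 = 236² + 240² (one valid representation with x ≤ y).


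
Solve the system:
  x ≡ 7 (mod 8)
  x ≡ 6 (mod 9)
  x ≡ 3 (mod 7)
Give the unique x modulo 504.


Moduli 8, 9, 7 are pairwise coprime; by CRT there is a unique solution modulo M = 8 · 9 · 7 = 504.
Solve pairwise, accumulating the modulus:
  Start with x ≡ 7 (mod 8).
  Combine with x ≡ 6 (mod 9): since gcd(8, 9) = 1, we get a unique residue mod 72.
    Write x = 7 + 8·t and substitute into x ≡ 6 (mod 9): 8·t ≡ 6 − 7 = -1 (mod 9).
    Reduce coefficients mod 9: 8·t ≡ 8 (mod 9).
    The inverse of 8 mod 9 is 8 (since 8·8 = 64 = 7·9 + 1), so t ≡ 8·8 = 64 ≡ 1 (mod 9).
    Then x = 7 + 8·1 = 15, valid modulo lcm(8, 9) = 72: x ≡ 15 (mod 72).
  Combine with x ≡ 3 (mod 7): since gcd(72, 7) = 1, we get a unique residue mod 504.
    Write x = 15 + 72·t and substitute into x ≡ 3 (mod 7): 72·t ≡ 3 − 15 = -12 (mod 7).
    Reduce coefficients mod 7: 2·t ≡ 2 (mod 7).
    The inverse of 2 mod 7 is 4 (since 2·4 = 8 = 1·7 + 1), so t ≡ 4·2 = 8 ≡ 1 (mod 7).
    Then x = 15 + 72·1 = 87, valid modulo lcm(72, 7) = 504: x ≡ 87 (mod 504).
Verify: 87 mod 8 = 7 ✓, 87 mod 9 = 6 ✓, 87 mod 7 = 3 ✓.

x ≡ 87 (mod 504).


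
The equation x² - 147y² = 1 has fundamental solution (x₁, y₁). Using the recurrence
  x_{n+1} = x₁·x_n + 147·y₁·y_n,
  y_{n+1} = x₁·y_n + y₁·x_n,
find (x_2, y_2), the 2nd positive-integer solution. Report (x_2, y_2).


Step 1: Find the fundamental solution (x₁, y₁) of x² - 147y² = 1.
  Expand √147 as a continued fraction. a₀ = ⌊√147⌋ = 12; iterate m_{k+1} = d_k·a_k − m_k, d_{k+1} = (147 − m_{k+1}²)/d_k, a_{k+1} = ⌊(a₀ + m_{k+1})/d_{k+1}⌋ (starting m₀ = 0, d₀ = 1), with convergents p_k = a_k·p_{k-1} + p_{k-2}, q_k = a_k·q_{k-1} + q_{k-2} (p₋₁ = 1, q₋₁ = 0):
  k = 0: a₀ = 12; p₀/q₀ = 12/1; p₀² − 147·q₀² = 144 − 147 = -3.
  k = 1: m = 12, d = 3, a = ⌊(12 + 12)/3⌋ = 8; p/q = (8·12 + 1)/(8·1 + 0) = 97/8; p² − 147·q² = 9409 − 9408 = 1.
  The first convergent with p² − 147·q² = 1 gives the fundamental solution (x₁, y₁) = (97, 8).
Step 2: Apply the recurrence (x_{n+1}, y_{n+1}) = (x₁x_n + 147y₁y_n, x₁y_n + y₁x_n) repeatedly.
  From (x_1, y_1) = (97, 8): x_2 = 97·97 + 147·8·8 = 18817; y_2 = 97·8 + 8·97 = 1552.
Step 3: Verify x_2² - 147·y_2² = 354079489 - 354079488 = 1 (should be 1). ✓

(x_1, y_1) = (97, 8); (x_2, y_2) = (18817, 1552).


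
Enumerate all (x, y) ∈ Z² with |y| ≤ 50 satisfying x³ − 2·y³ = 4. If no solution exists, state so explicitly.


The equation is x³ - 2y³ = 4. For fixed y, x³ = 2·y³ + 4, so a solution requires the RHS to be a perfect cube.
Strategy: iterate y from -50 to 50, compute RHS = 2·y³ + 4, and check whether it is a (positive or negative) perfect cube.
Check small values of y:
  y = 0: RHS = 4 is not a perfect cube.
  y = 1: RHS = 6 is not a perfect cube.
  y = -1: RHS = 2 is not a perfect cube.
  y = 2: RHS = 20 is not a perfect cube.
  y = -2: RHS = -12 is not a perfect cube.
  y = 3: RHS = 58 is not a perfect cube.
  y = -3: RHS = -50 is not a perfect cube.
Continuing the search up to |y| = 50 finds no solutions either.
No (x, y) in the scanned range satisfies the equation.

No integer solutions with |y| ≤ 50.


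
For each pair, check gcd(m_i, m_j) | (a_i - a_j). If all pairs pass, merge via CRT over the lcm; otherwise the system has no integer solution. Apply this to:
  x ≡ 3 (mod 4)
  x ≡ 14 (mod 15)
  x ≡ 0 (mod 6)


Moduli 4, 15, 6 are not pairwise coprime, so CRT works modulo lcm(m_i) when all pairwise compatibility conditions hold.
Pairwise compatibility: gcd(m_i, m_j) must divide a_i - a_j for every pair.
Merge one congruence at a time:
  Start: x ≡ 3 (mod 4).
  Combine with x ≡ 14 (mod 15): gcd(4, 15) = 1; 14 - 3 = 11, which IS divisible by 1, so compatible.
    Write x = 3 + 4·t and substitute into x ≡ 14 (mod 15): 4·t ≡ 14 − 3 = 11 (mod 15).
    The inverse of 4 mod 15 is 4 (since 4·4 = 16 = 1·15 + 1), so t ≡ 4·11 = 44 ≡ 14 (mod 15).
    Then x = 3 + 4·14 = 59, valid modulo lcm(4, 15) = 60: x ≡ 59 (mod 60).
  Combine with x ≡ 0 (mod 6): gcd(60, 6) = 6, and 0 - 59 = -59 is NOT divisible by 6.
    ⇒ system is inconsistent (no integer solution).

No solution (the system is inconsistent).


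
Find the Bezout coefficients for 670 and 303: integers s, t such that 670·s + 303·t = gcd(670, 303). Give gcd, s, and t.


Euclidean algorithm on (670, 303) — divide until remainder is 0:
  670 = 2 · 303 + 64
  303 = 4 · 64 + 47
  64 = 1 · 47 + 17
  47 = 2 · 17 + 13
  17 = 1 · 13 + 4
  13 = 3 · 4 + 1
  4 = 4 · 1 + 0
gcd(670, 303) = 1.
Track Bezout coefficients alongside the remainders: start with r₀ = 670 = a·1 + b·0 (s = 1, t = 0) and r₁ = 303 = a·0 + b·1 (s = 0, t = 1); each new remainder r_{k+1} = r_{k-1} − q_k·r_k inherits s_{k+1} = s_{k-1} − q_k·s_k, t_{k+1} = t_{k-1} − q_k·t_k, so r_k = a·s_k + b·t_k at every step:
  q = 2: r = 64, s = 1 − 2·0 = 1, t = 0 − 2·1 = -2  (check: 670·1 + 303·(-2) = 64)
  q = 4: r = 47, s = 0 − 4·1 = -4, t = 1 − 4·(-2) = 9  (check: 670·(-4) + 303·9 = 47)
  q = 1: r = 17, s = 1 − 1·(-4) = 5, t = -2 − 1·9 = -11  (check: 670·5 + 303·(-11) = 17)
  q = 2: r = 13, s = -4 − 2·5 = -14, t = 9 − 2·(-11) = 31  (check: 670·(-14) + 303·31 = 13)
  q = 1: r = 4, s = 5 − 1·(-14) = 19, t = -11 − 1·31 = -42  (check: 670·19 + 303·(-42) = 4)
  q = 3: r = 1, s = -14 − 3·19 = -71, t = 31 − 3·(-42) = 157  (check: 670·(-71) + 303·157 = 1)
The row with r = 1 (the gcd) gives the Bezout coefficients s = -71, t = 157.
Result: 670 · (-71) + 303 · (157) = 1.

gcd(670, 303) = 1; s = -71, t = 157 (check: 670·(-71) + 303·157 = 1).
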